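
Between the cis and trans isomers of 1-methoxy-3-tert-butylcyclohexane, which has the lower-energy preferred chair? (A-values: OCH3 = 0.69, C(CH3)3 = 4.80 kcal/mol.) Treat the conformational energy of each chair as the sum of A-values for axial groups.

cis

At 1,3 positions (parity same): cis → (e,e or a,a); trans → (a,e or e,a).
Best chair for cis: E = 0.00 kcal/mol; best chair for trans: E = 0.69 kcal/mol.
The cis isomer is lower by 0.69 kcal/mol.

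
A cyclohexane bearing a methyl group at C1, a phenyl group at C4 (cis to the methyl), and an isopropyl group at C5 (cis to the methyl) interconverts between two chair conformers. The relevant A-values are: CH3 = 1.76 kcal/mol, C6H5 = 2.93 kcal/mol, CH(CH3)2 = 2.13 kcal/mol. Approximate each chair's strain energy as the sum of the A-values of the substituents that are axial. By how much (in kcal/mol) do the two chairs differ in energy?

0.96 kcal/mol

Chair I (methyl axial, phenyl equatorial, isopropyl axial): E = 3.89 kcal/mol.
Chair II (methyl equatorial, phenyl axial, isopropyl equatorial): E = 2.93 kcal/mol.
ΔE = 3.89 − 2.93 = 0.96 kcal/mol; chair II is more stable.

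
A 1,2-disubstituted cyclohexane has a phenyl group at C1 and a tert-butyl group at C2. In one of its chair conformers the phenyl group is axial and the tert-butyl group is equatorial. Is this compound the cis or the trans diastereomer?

C1 and C2 have opposite parity, so their axial bonds point in opposite directions.
With opposite-parity carbons, two substituents on the same face are one axial and one equatorial; opposite faces give both axial or both equatorial.
Here the groups are axial/equatorial → same face → cis.

cis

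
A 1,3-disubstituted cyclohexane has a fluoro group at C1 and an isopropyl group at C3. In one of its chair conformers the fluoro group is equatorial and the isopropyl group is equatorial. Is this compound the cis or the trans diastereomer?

C1 and C3 have the same parity, so their axial bonds point in the same direction.
With same-parity carbons, two substituents on the same face are both axial or both equatorial; opposite faces give one of each.
Here the groups are equatorial/equatorial → same face → cis.

cis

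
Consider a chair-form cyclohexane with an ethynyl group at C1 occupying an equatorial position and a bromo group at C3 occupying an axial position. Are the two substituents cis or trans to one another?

trans

C1 and C3 have the same parity, so their axial bonds point in the same direction.
With same-parity carbons, two substituents on the same face are both axial or both equatorial; opposite faces give one of each.
Here the groups are equatorial/axial → opposite face → trans.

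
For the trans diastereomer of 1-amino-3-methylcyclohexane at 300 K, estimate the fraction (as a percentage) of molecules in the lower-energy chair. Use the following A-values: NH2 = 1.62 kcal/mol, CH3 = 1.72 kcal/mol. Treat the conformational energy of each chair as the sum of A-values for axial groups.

54.2%

C1 and C3 have the same parity, so for the trans isomer the two substituents are one axial and one equatorial in each chair.
Chair I (amino axial, methyl equatorial): E = 1.62 kcal/mol; chair II (amino equatorial, methyl axial): E = 1.72 kcal/mol.
ΔG = 0.10 kcal/mol between the two chairs.
K = exp(ΔG/RT) with R = 1.987×10⁻³ kcal mol⁻¹ K⁻¹ and T = 300 K gives K ≈ 1.18.
Fraction in the lower-energy chair = K/(K+1) = 54.2%.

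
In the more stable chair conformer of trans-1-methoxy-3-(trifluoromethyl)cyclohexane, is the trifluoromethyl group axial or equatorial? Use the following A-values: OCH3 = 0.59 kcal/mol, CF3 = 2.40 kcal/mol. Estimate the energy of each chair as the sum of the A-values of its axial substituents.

equatorial

C1 and C3 have the same parity, so for the trans isomer the two substituents are one axial and one equatorial in each chair.
Chair I (methoxy axial, trifluoromethyl equatorial): E = 0.59 kcal/mol.
Chair II (methoxy equatorial, trifluoromethyl axial): E = 2.40 kcal/mol.
Chair I is the more stable (lower-energy) conformer, and in that chair the trifluoromethyl group is equatorial.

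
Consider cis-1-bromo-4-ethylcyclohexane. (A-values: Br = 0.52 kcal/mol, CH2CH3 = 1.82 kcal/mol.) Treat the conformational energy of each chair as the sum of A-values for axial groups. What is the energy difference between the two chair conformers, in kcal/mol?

C1 and C4 have opposite parity, so for the cis isomer the two substituents are one axial and one equatorial in each chair.
Chair I (bromo axial, ethyl equatorial): E = 0.52 kcal/mol.
Chair II (bromo equatorial, ethyl axial): E = 1.82 kcal/mol.
ΔE = 1.82 − 0.52 = 1.30 kcal/mol; chair I is more stable.

1.30 kcal/mol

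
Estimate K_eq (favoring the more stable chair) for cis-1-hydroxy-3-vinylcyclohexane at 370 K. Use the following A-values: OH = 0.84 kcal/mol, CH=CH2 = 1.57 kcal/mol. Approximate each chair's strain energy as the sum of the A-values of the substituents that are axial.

C1 and C3 have the same parity, so for the cis isomer the two substituents are e,e in one chair and a,a in the other.
Chair I (hydroxyl axial, vinyl axial): E = 2.41 kcal/mol; chair II (hydroxyl equatorial, vinyl equatorial): E = 0.00 kcal/mol.
ΔG = 2.41 kcal/mol between the two chairs.
K = exp(ΔG/RT) with R = 1.987×10⁻³ kcal mol⁻¹ K⁻¹ and T = 370 K gives K ≈ 26.5.

K ≈ 26.5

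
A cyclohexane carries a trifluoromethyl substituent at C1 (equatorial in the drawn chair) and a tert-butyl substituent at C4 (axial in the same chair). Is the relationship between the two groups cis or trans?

cis

C1 and C4 have opposite parity, so their axial bonds point in opposite directions.
With opposite-parity carbons, two substituents on the same face are one axial and one equatorial; opposite faces give both axial or both equatorial.
Here the groups are equatorial/axial → same face → cis.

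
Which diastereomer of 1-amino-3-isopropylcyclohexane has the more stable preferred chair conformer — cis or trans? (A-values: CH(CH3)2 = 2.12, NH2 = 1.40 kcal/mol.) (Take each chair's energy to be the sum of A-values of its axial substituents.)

At 1,3 positions (parity same): cis → (e,e or a,a); trans → (a,e or e,a).
Best chair for cis: E = 0.00 kcal/mol; best chair for trans: E = 1.40 kcal/mol.
The cis isomer is lower by 1.40 kcal/mol.

cis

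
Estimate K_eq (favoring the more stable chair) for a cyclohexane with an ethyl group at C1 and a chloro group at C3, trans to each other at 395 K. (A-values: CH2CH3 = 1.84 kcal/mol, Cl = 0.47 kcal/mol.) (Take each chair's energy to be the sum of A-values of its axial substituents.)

K ≈ 5.73

C1 and C3 have the same parity, so for the trans isomer the two substituents are one axial and one equatorial in each chair.
Chair I (ethyl axial, chloro equatorial): E = 1.84 kcal/mol; chair II (ethyl equatorial, chloro axial): E = 0.47 kcal/mol.
ΔG = 1.37 kcal/mol between the two chairs.
K = exp(ΔG/RT) with R = 1.987×10⁻³ kcal mol⁻¹ K⁻¹ and T = 395 K gives K ≈ 5.73.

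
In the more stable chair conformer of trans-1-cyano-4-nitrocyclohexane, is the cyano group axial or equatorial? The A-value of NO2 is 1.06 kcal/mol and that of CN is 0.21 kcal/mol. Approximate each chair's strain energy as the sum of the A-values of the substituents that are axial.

C1 and C4 have opposite parity, so for the trans isomer the two substituents are e,e in one chair and a,a in the other.
Chair I (nitro axial, cyano axial): E = 1.27 kcal/mol.
Chair II (nitro equatorial, cyano equatorial): E = 0.00 kcal/mol.
Chair II is the more stable (lower-energy) conformer, and in that chair the cyano group is equatorial.

equatorial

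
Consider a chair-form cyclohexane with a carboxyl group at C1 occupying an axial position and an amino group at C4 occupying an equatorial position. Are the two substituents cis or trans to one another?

cis

C1 and C4 have opposite parity, so their axial bonds point in opposite directions.
With opposite-parity carbons, two substituents on the same face are one axial and one equatorial; opposite faces give both axial or both equatorial.
Here the groups are axial/equatorial → same face → cis.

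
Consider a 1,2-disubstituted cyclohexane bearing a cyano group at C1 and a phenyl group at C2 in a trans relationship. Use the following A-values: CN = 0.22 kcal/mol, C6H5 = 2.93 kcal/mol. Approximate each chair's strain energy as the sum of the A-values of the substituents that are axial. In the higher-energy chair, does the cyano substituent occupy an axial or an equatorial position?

axial

C1 and C2 have opposite parity, so for the trans isomer the two substituents are e,e in one chair and a,a in the other.
Chair I (cyano axial, phenyl axial): E = 3.15 kcal/mol.
Chair II (cyano equatorial, phenyl equatorial): E = 0.00 kcal/mol.
Chair I is the less stable (higher-energy) conformer, and in that chair the cyano group is axial.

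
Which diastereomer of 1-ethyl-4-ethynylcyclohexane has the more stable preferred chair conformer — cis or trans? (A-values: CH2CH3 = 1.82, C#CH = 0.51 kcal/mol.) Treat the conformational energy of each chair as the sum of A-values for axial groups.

trans

At 1,4 positions (parity opposite): cis → (a,e or e,a); trans → (e,e or a,a).
Best chair for cis: E = 0.51 kcal/mol; best chair for trans: E = 0.00 kcal/mol.
The trans isomer is lower by 0.51 kcal/mol.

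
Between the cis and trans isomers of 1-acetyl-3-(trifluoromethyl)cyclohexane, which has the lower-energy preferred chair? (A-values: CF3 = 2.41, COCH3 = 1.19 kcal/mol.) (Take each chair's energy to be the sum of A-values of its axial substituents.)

At 1,3 positions (parity same): cis → (e,e or a,a); trans → (a,e or e,a).
Best chair for cis: E = 0.00 kcal/mol; best chair for trans: E = 1.19 kcal/mol.
The cis isomer is lower by 1.19 kcal/mol.

cis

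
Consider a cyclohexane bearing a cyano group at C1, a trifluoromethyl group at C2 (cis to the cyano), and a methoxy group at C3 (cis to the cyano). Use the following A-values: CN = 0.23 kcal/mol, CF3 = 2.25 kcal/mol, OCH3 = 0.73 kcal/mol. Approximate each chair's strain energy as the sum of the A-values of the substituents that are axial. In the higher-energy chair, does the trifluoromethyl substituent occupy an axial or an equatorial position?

Chair I (cyano axial, trifluoromethyl equatorial, methoxy axial): E = 0.96 kcal/mol.
Chair II (cyano equatorial, trifluoromethyl axial, methoxy equatorial): E = 2.25 kcal/mol.
Chair II is the less stable (higher-energy) conformer, and in that chair the trifluoromethyl group is axial.

axial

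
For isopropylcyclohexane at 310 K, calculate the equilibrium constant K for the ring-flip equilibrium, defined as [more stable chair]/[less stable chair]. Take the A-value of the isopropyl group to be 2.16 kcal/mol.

One chair has the isopropyl group axial (E = 2.16 kcal/mol) and the other has it equatorial (E = 0).
ΔG = 2.16 kcal/mol between the two chairs.
K = exp(ΔG/RT) with R = 1.987×10⁻³ kcal mol⁻¹ K⁻¹ and T = 310 K gives K ≈ 33.3.

K ≈ 33.3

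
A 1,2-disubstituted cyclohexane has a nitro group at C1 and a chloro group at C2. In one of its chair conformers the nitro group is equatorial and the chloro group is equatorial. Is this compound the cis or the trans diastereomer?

trans

C1 and C2 have opposite parity, so their axial bonds point in opposite directions.
With opposite-parity carbons, two substituents on the same face are one axial and one equatorial; opposite faces give both axial or both equatorial.
Here the groups are equatorial/equatorial → opposite face → trans.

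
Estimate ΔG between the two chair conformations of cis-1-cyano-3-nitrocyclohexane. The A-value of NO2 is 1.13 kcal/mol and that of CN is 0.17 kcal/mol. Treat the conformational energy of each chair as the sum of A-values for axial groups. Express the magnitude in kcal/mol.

C1 and C3 have the same parity, so for the cis isomer the two substituents are e,e in one chair and a,a in the other.
Chair I (nitro axial, cyano axial): E = 1.30 kcal/mol.
Chair II (nitro equatorial, cyano equatorial): E = 0.00 kcal/mol.
ΔE = 1.30 − 0.00 = 1.30 kcal/mol; chair II is more stable.

1.30 kcal/mol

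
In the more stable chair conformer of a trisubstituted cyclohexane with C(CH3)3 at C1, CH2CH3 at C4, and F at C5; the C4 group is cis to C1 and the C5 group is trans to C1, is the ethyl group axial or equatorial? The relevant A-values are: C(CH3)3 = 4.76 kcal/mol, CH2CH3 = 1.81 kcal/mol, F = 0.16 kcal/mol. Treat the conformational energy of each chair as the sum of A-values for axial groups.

axial

Chair I (tert-butyl axial, ethyl equatorial, fluoro equatorial): E = 4.76 kcal/mol.
Chair II (tert-butyl equatorial, ethyl axial, fluoro axial): E = 1.97 kcal/mol.
Chair II is the more stable (lower-energy) conformer, and in that chair the ethyl group is axial.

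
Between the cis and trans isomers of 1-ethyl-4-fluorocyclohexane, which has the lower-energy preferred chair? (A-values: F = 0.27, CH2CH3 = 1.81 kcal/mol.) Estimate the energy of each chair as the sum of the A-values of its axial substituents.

trans

At 1,4 positions (parity opposite): cis → (a,e or e,a); trans → (e,e or a,a).
Best chair for cis: E = 0.27 kcal/mol; best chair for trans: E = 0.00 kcal/mol.
The trans isomer is lower by 0.27 kcal/mol.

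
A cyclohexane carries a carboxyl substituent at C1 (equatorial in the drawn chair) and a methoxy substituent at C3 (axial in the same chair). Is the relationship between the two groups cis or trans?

C1 and C3 have the same parity, so their axial bonds point in the same direction.
With same-parity carbons, two substituents on the same face are both axial or both equatorial; opposite faces give one of each.
Here the groups are equatorial/axial → opposite face → trans.

trans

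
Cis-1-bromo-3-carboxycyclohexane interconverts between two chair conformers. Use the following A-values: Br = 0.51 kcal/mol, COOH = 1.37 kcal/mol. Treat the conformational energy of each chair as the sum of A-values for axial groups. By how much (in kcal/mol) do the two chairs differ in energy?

1.88 kcal/mol

C1 and C3 have the same parity, so for the cis isomer the two substituents are e,e in one chair and a,a in the other.
Chair I (bromo axial, carboxyl axial): E = 1.88 kcal/mol.
Chair II (bromo equatorial, carboxyl equatorial): E = 0.00 kcal/mol.
ΔE = 1.88 − 0.00 = 1.88 kcal/mol; chair II is more stable.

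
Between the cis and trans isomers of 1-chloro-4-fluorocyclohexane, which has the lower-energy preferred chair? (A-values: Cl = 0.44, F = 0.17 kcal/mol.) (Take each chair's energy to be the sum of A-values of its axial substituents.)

At 1,4 positions (parity opposite): cis → (a,e or e,a); trans → (e,e or a,a).
Best chair for cis: E = 0.17 kcal/mol; best chair for trans: E = 0.00 kcal/mol.
The trans isomer is lower by 0.17 kcal/mol.

trans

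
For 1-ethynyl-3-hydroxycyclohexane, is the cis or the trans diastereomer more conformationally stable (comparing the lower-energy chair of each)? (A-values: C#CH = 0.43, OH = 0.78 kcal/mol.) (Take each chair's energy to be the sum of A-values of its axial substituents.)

cis

At 1,3 positions (parity same): cis → (e,e or a,a); trans → (a,e or e,a).
Best chair for cis: E = 0.00 kcal/mol; best chair for trans: E = 0.43 kcal/mol.
The cis isomer is lower by 0.43 kcal/mol.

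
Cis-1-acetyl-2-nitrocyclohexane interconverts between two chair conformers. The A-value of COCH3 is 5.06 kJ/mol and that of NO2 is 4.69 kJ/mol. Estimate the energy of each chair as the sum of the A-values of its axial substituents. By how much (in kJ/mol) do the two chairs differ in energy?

0.37 kJ/mol

C1 and C2 have opposite parity, so for the cis isomer the two substituents are one axial and one equatorial in each chair.
Chair I (acetyl axial, nitro equatorial): E = 5.06 kJ/mol.
Chair II (acetyl equatorial, nitro axial): E = 4.69 kJ/mol.
ΔE = 5.06 − 4.69 = 0.37 kJ/mol; chair II is more stable.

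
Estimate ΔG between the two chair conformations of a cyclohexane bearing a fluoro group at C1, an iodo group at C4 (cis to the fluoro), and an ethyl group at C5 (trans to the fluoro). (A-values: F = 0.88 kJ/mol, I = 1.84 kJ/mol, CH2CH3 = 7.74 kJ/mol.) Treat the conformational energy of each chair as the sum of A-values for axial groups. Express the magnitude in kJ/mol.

Chair I (fluoro axial, iodo equatorial, ethyl equatorial): E = 0.88 kJ/mol.
Chair II (fluoro equatorial, iodo axial, ethyl axial): E = 9.58 kJ/mol.
ΔE = 9.58 − 0.88 = 8.70 kJ/mol; chair I is more stable.

8.70 kJ/mol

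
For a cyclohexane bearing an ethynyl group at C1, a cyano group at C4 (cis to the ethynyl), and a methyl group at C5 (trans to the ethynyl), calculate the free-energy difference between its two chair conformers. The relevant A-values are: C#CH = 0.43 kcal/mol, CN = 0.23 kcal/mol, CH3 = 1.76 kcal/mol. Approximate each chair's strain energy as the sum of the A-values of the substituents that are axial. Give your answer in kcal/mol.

Chair I (ethynyl axial, cyano equatorial, methyl equatorial): E = 0.43 kcal/mol.
Chair II (ethynyl equatorial, cyano axial, methyl axial): E = 1.99 kcal/mol.
ΔE = 1.99 − 0.43 = 1.56 kcal/mol; chair I is more stable.

1.56 kcal/mol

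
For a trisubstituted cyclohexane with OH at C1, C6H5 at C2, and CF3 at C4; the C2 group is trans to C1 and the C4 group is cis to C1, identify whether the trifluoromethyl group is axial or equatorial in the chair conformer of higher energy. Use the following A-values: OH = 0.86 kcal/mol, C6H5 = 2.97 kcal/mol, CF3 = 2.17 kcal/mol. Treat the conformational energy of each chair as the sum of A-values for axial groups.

Chair I (hydroxyl axial, phenyl axial, trifluoromethyl equatorial): E = 3.83 kcal/mol.
Chair II (hydroxyl equatorial, phenyl equatorial, trifluoromethyl axial): E = 2.17 kcal/mol.
Chair I is the less stable (higher-energy) conformer, and in that chair the trifluoromethyl group is equatorial.

equatorial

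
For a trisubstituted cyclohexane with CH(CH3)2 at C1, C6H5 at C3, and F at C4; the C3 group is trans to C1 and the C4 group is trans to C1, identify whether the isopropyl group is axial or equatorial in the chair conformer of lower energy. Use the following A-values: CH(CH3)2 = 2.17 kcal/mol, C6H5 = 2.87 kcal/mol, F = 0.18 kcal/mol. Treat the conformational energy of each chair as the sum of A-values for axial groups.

Chair I (isopropyl axial, phenyl equatorial, fluoro axial): E = 2.35 kcal/mol.
Chair II (isopropyl equatorial, phenyl axial, fluoro equatorial): E = 2.87 kcal/mol.
Chair I is the more stable (lower-energy) conformer, and in that chair the isopropyl group is axial.

axial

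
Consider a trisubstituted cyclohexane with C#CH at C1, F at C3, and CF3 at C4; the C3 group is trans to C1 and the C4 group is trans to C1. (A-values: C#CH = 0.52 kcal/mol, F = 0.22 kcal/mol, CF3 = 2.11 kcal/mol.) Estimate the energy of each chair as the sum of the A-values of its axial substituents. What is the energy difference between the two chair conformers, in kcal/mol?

2.41 kcal/mol

Chair I (ethynyl axial, fluoro equatorial, trifluoromethyl axial): E = 2.63 kcal/mol.
Chair II (ethynyl equatorial, fluoro axial, trifluoromethyl equatorial): E = 0.22 kcal/mol.
ΔE = 2.63 − 0.22 = 2.41 kcal/mol; chair II is more stable.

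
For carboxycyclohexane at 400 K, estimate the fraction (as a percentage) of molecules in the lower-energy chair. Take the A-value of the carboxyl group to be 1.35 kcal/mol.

One chair has the carboxyl group axial (E = 1.35 kcal/mol) and the other has it equatorial (E = 0).
ΔG = 1.35 kcal/mol between the two chairs.
K = exp(ΔG/RT) with R = 1.987×10⁻³ kcal mol⁻¹ K⁻¹ and T = 400 K gives K ≈ 5.47.
Fraction in the lower-energy chair = K/(K+1) = 84.5%.

84.5%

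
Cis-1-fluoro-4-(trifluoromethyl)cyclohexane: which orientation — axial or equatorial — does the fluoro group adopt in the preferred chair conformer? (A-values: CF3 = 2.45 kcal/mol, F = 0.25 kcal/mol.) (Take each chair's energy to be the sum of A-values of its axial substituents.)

axial

C1 and C4 have opposite parity, so for the cis isomer the two substituents are one axial and one equatorial in each chair.
Chair I (trifluoromethyl axial, fluoro equatorial): E = 2.45 kcal/mol.
Chair II (trifluoromethyl equatorial, fluoro axial): E = 0.25 kcal/mol.
Chair II is the more stable (lower-energy) conformer, and in that chair the fluoro group is axial.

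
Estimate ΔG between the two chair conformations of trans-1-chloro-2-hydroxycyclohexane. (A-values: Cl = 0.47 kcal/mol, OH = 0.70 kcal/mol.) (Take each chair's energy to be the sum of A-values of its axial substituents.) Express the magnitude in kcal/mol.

C1 and C2 have opposite parity, so for the trans isomer the two substituents are e,e in one chair and a,a in the other.
Chair I (chloro axial, hydroxyl axial): E = 1.17 kcal/mol.
Chair II (chloro equatorial, hydroxyl equatorial): E = 0.00 kcal/mol.
ΔE = 1.17 − 0.00 = 1.17 kcal/mol; chair II is more stable.

1.17 kcal/mol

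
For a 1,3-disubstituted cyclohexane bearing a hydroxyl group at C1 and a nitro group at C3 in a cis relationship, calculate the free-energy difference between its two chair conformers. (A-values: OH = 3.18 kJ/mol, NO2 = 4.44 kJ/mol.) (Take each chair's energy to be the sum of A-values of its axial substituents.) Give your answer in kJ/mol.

C1 and C3 have the same parity, so for the cis isomer the two substituents are e,e in one chair and a,a in the other.
Chair I (hydroxyl axial, nitro axial): E = 7.62 kJ/mol.
Chair II (hydroxyl equatorial, nitro equatorial): E = 0.00 kJ/mol.
ΔE = 7.62 − 0.00 = 7.62 kJ/mol; chair II is more stable.

7.62 kJ/mol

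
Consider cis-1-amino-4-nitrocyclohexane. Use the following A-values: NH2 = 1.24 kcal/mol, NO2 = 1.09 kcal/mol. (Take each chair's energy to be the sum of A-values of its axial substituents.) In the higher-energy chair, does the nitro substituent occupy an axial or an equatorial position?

equatorial

C1 and C4 have opposite parity, so for the cis isomer the two substituents are one axial and one equatorial in each chair.
Chair I (amino axial, nitro equatorial): E = 1.24 kcal/mol.
Chair II (amino equatorial, nitro axial): E = 1.09 kcal/mol.
Chair I is the less stable (higher-energy) conformer, and in that chair the nitro group is equatorial.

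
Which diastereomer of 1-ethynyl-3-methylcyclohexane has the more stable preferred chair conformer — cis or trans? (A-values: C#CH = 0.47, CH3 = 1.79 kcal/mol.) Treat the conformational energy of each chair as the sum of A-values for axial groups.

cis

At 1,3 positions (parity same): cis → (e,e or a,a); trans → (a,e or e,a).
Best chair for cis: E = 0.00 kcal/mol; best chair for trans: E = 0.47 kcal/mol.
The cis isomer is lower by 0.47 kcal/mol.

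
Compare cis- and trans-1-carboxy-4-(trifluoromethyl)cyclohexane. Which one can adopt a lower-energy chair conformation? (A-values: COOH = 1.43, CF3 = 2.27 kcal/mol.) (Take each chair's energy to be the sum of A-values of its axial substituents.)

At 1,4 positions (parity opposite): cis → (a,e or e,a); trans → (e,e or a,a).
Best chair for cis: E = 1.43 kcal/mol; best chair for trans: E = 0.00 kcal/mol.
The trans isomer is lower by 1.43 kcal/mol.

trans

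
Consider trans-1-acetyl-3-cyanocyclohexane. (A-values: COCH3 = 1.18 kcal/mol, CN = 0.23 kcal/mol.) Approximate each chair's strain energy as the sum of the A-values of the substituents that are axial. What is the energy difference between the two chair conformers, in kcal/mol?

C1 and C3 have the same parity, so for the trans isomer the two substituents are one axial and one equatorial in each chair.
Chair I (acetyl axial, cyano equatorial): E = 1.18 kcal/mol.
Chair II (acetyl equatorial, cyano axial): E = 0.23 kcal/mol.
ΔE = 1.18 − 0.23 = 0.95 kcal/mol; chair II is more stable.

0.95 kcal/mol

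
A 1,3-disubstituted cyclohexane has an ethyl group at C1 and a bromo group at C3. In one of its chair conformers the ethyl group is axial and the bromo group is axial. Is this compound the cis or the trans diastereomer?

cis

C1 and C3 have the same parity, so their axial bonds point in the same direction.
With same-parity carbons, two substituents on the same face are both axial or both equatorial; opposite faces give one of each.
Here the groups are axial/axial → same face → cis.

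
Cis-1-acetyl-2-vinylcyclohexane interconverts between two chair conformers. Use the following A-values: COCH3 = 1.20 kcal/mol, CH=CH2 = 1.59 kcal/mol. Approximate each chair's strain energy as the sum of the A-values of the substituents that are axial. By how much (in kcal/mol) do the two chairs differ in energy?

C1 and C2 have opposite parity, so for the cis isomer the two substituents are one axial and one equatorial in each chair.
Chair I (acetyl axial, vinyl equatorial): E = 1.20 kcal/mol.
Chair II (acetyl equatorial, vinyl axial): E = 1.59 kcal/mol.
ΔE = 1.59 − 1.20 = 0.39 kcal/mol; chair I is more stable.

0.39 kcal/mol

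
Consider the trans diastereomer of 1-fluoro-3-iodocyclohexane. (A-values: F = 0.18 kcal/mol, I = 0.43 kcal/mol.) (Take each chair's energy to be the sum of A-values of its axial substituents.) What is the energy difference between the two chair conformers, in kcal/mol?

0.25 kcal/mol

C1 and C3 have the same parity, so for the trans isomer the two substituents are one axial and one equatorial in each chair.
Chair I (fluoro axial, iodo equatorial): E = 0.18 kcal/mol.
Chair II (fluoro equatorial, iodo axial): E = 0.43 kcal/mol.
ΔE = 0.43 − 0.18 = 0.25 kcal/mol; chair I is more stable.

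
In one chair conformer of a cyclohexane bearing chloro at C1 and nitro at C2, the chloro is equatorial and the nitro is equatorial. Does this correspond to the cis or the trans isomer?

C1 and C2 have opposite parity, so their axial bonds point in opposite directions.
With opposite-parity carbons, two substituents on the same face are one axial and one equatorial; opposite faces give both axial or both equatorial.
Here the groups are equatorial/equatorial → opposite face → trans.

trans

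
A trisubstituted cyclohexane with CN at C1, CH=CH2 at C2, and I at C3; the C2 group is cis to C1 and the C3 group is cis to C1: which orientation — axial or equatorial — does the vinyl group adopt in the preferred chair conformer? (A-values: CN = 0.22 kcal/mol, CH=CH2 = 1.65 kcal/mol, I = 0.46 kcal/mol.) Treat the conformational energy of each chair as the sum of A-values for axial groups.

Chair I (cyano axial, vinyl equatorial, iodo axial): E = 0.68 kcal/mol.
Chair II (cyano equatorial, vinyl axial, iodo equatorial): E = 1.65 kcal/mol.
Chair I is the more stable (lower-energy) conformer, and in that chair the vinyl group is equatorial.

equatorial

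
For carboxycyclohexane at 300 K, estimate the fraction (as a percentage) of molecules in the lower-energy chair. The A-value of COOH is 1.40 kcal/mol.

91.3%

One chair has the carboxyl group axial (E = 1.40 kcal/mol) and the other has it equatorial (E = 0).
ΔG = 1.40 kcal/mol between the two chairs.
K = exp(ΔG/RT) with R = 1.987×10⁻³ kcal mol⁻¹ K⁻¹ and T = 300 K gives K ≈ 10.5.
Fraction in the lower-energy chair = K/(K+1) = 91.3%.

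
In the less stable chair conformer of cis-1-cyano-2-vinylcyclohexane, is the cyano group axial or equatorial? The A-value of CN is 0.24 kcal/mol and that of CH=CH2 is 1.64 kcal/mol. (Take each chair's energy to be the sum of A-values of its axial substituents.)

equatorial

C1 and C2 have opposite parity, so for the cis isomer the two substituents are one axial and one equatorial in each chair.
Chair I (cyano axial, vinyl equatorial): E = 0.24 kcal/mol.
Chair II (cyano equatorial, vinyl axial): E = 1.64 kcal/mol.
Chair II is the less stable (higher-energy) conformer, and in that chair the cyano group is equatorial.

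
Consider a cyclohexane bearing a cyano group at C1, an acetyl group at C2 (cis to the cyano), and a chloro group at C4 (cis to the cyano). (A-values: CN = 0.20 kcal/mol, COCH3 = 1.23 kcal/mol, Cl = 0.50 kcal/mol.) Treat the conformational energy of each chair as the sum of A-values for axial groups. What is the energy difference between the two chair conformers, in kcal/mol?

Chair I (cyano axial, acetyl equatorial, chloro equatorial): E = 0.20 kcal/mol.
Chair II (cyano equatorial, acetyl axial, chloro axial): E = 1.73 kcal/mol.
ΔE = 1.73 − 0.20 = 1.53 kcal/mol; chair I is more stable.

1.53 kcal/mol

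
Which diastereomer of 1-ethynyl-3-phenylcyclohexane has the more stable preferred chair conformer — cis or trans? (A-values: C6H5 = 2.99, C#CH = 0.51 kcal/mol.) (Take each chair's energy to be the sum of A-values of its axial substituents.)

At 1,3 positions (parity same): cis → (e,e or a,a); trans → (a,e or e,a).
Best chair for cis: E = 0.00 kcal/mol; best chair for trans: E = 0.51 kcal/mol.
The cis isomer is lower by 0.51 kcal/mol.

cis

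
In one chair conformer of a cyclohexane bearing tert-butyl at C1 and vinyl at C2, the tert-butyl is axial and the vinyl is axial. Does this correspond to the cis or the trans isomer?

trans

C1 and C2 have opposite parity, so their axial bonds point in opposite directions.
With opposite-parity carbons, two substituents on the same face are one axial and one equatorial; opposite faces give both axial or both equatorial.
Here the groups are axial/axial → opposite face → trans.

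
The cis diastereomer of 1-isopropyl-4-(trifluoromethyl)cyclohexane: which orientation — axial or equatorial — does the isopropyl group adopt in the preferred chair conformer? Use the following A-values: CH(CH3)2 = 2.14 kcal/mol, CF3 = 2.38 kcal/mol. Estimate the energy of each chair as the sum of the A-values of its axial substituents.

axial

C1 and C4 have opposite parity, so for the cis isomer the two substituents are one axial and one equatorial in each chair.
Chair I (isopropyl axial, trifluoromethyl equatorial): E = 2.14 kcal/mol.
Chair II (isopropyl equatorial, trifluoromethyl axial): E = 2.38 kcal/mol.
Chair I is the more stable (lower-energy) conformer, and in that chair the isopropyl group is axial.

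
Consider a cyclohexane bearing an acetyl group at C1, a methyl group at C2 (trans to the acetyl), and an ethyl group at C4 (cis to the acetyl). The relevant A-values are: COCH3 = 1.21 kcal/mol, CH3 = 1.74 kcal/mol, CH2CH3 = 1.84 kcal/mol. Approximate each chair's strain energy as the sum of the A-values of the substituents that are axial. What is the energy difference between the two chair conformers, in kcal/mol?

Chair I (acetyl axial, methyl axial, ethyl equatorial): E = 2.95 kcal/mol.
Chair II (acetyl equatorial, methyl equatorial, ethyl axial): E = 1.84 kcal/mol.
ΔE = 2.95 − 1.84 = 1.11 kcal/mol; chair II is more stable.

1.11 kcal/mol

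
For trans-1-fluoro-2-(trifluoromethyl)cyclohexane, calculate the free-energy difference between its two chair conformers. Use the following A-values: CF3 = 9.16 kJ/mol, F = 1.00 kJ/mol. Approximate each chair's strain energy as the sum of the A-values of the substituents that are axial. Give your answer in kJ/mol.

10.16 kJ/mol

C1 and C2 have opposite parity, so for the trans isomer the two substituents are e,e in one chair and a,a in the other.
Chair I (trifluoromethyl axial, fluoro axial): E = 10.16 kJ/mol.
Chair II (trifluoromethyl equatorial, fluoro equatorial): E = 0.00 kJ/mol.
ΔE = 10.16 − 0.00 = 10.16 kJ/mol; chair II is more stable.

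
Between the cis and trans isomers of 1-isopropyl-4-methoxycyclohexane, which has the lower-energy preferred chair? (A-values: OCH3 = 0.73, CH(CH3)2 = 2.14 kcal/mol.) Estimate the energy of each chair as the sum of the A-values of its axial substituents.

trans

At 1,4 positions (parity opposite): cis → (a,e or e,a); trans → (e,e or a,a).
Best chair for cis: E = 0.73 kcal/mol; best chair for trans: E = 0.00 kcal/mol.
The trans isomer is lower by 0.73 kcal/mol.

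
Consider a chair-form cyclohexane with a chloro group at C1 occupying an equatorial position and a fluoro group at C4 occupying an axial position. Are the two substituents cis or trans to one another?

cis

C1 and C4 have opposite parity, so their axial bonds point in opposite directions.
With opposite-parity carbons, two substituents on the same face are one axial and one equatorial; opposite faces give both axial or both equatorial.
Here the groups are equatorial/axial → same face → cis.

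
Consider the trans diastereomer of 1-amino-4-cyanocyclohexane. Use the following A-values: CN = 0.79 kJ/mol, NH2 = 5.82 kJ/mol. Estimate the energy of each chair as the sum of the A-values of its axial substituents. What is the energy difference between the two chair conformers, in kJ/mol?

C1 and C4 have opposite parity, so for the trans isomer the two substituents are e,e in one chair and a,a in the other.
Chair I (cyano axial, amino axial): E = 6.61 kJ/mol.
Chair II (cyano equatorial, amino equatorial): E = 0.00 kJ/mol.
ΔE = 6.61 − 0.00 = 6.61 kJ/mol; chair II is more stable.

6.61 kJ/mol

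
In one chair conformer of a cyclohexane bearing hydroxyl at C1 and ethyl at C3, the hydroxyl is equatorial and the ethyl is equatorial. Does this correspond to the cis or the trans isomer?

C1 and C3 have the same parity, so their axial bonds point in the same direction.
With same-parity carbons, two substituents on the same face are both axial or both equatorial; opposite faces give one of each.
Here the groups are equatorial/equatorial → same face → cis.

cis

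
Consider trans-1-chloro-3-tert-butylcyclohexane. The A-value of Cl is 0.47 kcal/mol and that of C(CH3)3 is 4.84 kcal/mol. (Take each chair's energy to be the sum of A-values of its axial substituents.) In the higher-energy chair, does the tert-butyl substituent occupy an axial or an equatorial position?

C1 and C3 have the same parity, so for the trans isomer the two substituents are one axial and one equatorial in each chair.
Chair I (chloro axial, tert-butyl equatorial): E = 0.47 kcal/mol.
Chair II (chloro equatorial, tert-butyl axial): E = 4.84 kcal/mol.
Chair II is the less stable (higher-energy) conformer, and in that chair the tert-butyl group is axial.

axial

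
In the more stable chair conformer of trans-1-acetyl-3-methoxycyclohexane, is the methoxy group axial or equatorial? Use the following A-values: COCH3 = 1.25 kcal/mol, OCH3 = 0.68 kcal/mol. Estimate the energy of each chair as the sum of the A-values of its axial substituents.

C1 and C3 have the same parity, so for the trans isomer the two substituents are one axial and one equatorial in each chair.
Chair I (acetyl axial, methoxy equatorial): E = 1.25 kcal/mol.
Chair II (acetyl equatorial, methoxy axial): E = 0.68 kcal/mol.
Chair II is the more stable (lower-energy) conformer, and in that chair the methoxy group is axial.

axial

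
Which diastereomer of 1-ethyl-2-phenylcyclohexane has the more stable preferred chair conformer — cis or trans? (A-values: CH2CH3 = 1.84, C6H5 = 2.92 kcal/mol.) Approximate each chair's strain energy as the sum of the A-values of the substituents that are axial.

At 1,2 positions (parity opposite): cis → (a,e or e,a); trans → (e,e or a,a).
Best chair for cis: E = 1.84 kcal/mol; best chair for trans: E = 0.00 kcal/mol.
The trans isomer is lower by 1.84 kcal/mol.

trans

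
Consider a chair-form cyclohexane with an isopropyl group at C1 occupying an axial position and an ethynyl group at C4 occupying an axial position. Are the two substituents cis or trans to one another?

trans

C1 and C4 have opposite parity, so their axial bonds point in opposite directions.
With opposite-parity carbons, two substituents on the same face are one axial and one equatorial; opposite faces give both axial or both equatorial.
Here the groups are axial/axial → opposite face → trans.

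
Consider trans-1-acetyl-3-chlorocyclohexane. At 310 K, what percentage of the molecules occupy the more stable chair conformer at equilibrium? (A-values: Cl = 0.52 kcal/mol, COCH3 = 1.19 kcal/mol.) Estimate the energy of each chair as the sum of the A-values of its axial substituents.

C1 and C3 have the same parity, so for the trans isomer the two substituents are one axial and one equatorial in each chair.
Chair I (chloro axial, acetyl equatorial): E = 0.52 kcal/mol; chair II (chloro equatorial, acetyl axial): E = 1.19 kcal/mol.
ΔG = 0.67 kcal/mol between the two chairs.
K = exp(ΔG/RT) with R = 1.987×10⁻³ kcal mol⁻¹ K⁻¹ and T = 310 K gives K ≈ 2.97.
Fraction in the lower-energy chair = K/(K+1) = 74.8%.

74.8%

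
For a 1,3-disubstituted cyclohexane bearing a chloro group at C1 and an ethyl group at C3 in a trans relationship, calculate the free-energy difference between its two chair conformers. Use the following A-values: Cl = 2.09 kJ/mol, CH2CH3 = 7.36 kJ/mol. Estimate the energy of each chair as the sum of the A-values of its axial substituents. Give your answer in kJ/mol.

C1 and C3 have the same parity, so for the trans isomer the two substituents are one axial and one equatorial in each chair.
Chair I (chloro axial, ethyl equatorial): E = 2.09 kJ/mol.
Chair II (chloro equatorial, ethyl axial): E = 7.36 kJ/mol.
ΔE = 7.36 − 2.09 = 5.27 kJ/mol; chair I is more stable.

5.27 kJ/mol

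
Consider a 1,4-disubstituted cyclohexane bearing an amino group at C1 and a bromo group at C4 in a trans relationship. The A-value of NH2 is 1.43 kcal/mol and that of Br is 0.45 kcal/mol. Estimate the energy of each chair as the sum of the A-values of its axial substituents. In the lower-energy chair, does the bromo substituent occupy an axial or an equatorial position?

equatorial

C1 and C4 have opposite parity, so for the trans isomer the two substituents are e,e in one chair and a,a in the other.
Chair I (amino axial, bromo axial): E = 1.88 kcal/mol.
Chair II (amino equatorial, bromo equatorial): E = 0.00 kcal/mol.
Chair II is the more stable (lower-energy) conformer, and in that chair the bromo group is equatorial.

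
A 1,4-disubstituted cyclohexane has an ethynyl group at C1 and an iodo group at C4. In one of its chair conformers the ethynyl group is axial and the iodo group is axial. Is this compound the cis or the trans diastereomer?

trans

C1 and C4 have opposite parity, so their axial bonds point in opposite directions.
With opposite-parity carbons, two substituents on the same face are one axial and one equatorial; opposite faces give both axial or both equatorial.
Here the groups are axial/axial → opposite face → trans.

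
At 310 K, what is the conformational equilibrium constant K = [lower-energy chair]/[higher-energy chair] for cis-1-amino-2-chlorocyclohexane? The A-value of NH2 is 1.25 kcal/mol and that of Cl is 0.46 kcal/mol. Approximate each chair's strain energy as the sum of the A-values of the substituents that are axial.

C1 and C2 have opposite parity, so for the cis isomer the two substituents are one axial and one equatorial in each chair.
Chair I (amino axial, chloro equatorial): E = 1.25 kcal/mol; chair II (amino equatorial, chloro axial): E = 0.46 kcal/mol.
ΔG = 0.79 kcal/mol between the two chairs.
K = exp(ΔG/RT) with R = 1.987×10⁻³ kcal mol⁻¹ K⁻¹ and T = 310 K gives K ≈ 3.61.

K ≈ 3.61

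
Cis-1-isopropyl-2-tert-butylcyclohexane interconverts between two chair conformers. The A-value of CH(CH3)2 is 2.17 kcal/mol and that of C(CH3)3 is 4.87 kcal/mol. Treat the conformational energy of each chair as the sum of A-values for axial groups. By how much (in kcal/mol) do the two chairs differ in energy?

C1 and C2 have opposite parity, so for the cis isomer the two substituents are one axial and one equatorial in each chair.
Chair I (isopropyl axial, tert-butyl equatorial): E = 2.17 kcal/mol.
Chair II (isopropyl equatorial, tert-butyl axial): E = 4.87 kcal/mol.
ΔE = 4.87 − 2.17 = 2.70 kcal/mol; chair I is more stable.

2.70 kcal/mol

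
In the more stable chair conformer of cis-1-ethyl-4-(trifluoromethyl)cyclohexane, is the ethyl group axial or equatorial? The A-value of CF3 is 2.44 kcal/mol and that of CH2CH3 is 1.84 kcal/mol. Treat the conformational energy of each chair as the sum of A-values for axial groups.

C1 and C4 have opposite parity, so for the cis isomer the two substituents are one axial and one equatorial in each chair.
Chair I (trifluoromethyl axial, ethyl equatorial): E = 2.44 kcal/mol.
Chair II (trifluoromethyl equatorial, ethyl axial): E = 1.84 kcal/mol.
Chair II is the more stable (lower-energy) conformer, and in that chair the ethyl group is axial.

axial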